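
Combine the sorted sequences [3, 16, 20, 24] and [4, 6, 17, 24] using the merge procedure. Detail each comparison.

Merging process:

Compare 3 vs 4: take 3 from left. Merged: [3]
Compare 16 vs 4: take 4 from right. Merged: [3, 4]
Compare 16 vs 6: take 6 from right. Merged: [3, 4, 6]
Compare 16 vs 17: take 16 from left. Merged: [3, 4, 6, 16]
Compare 20 vs 17: take 17 from right. Merged: [3, 4, 6, 16, 17]
Compare 20 vs 24: take 20 from left. Merged: [3, 4, 6, 16, 17, 20]
Compare 24 vs 24: take 24 from left. Merged: [3, 4, 6, 16, 17, 20, 24]
Append remaining from right: [24]. Merged: [3, 4, 6, 16, 17, 20, 24, 24]

Final merged array: [3, 4, 6, 16, 17, 20, 24, 24]
Total comparisons: 7

The merged array is [3, 4, 6, 16, 17, 20, 24, 24], requiring 7 comparisons. The merge step runs in O(n) time where n is the total number of elements.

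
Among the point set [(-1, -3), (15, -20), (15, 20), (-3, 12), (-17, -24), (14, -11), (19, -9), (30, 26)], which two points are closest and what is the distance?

Computing all pairwise distances among 8 points:

d((-1, -3), (15, -20)) = 23.3452
d((-1, -3), (15, 20)) = 28.0179
d((-1, -3), (-3, 12)) = 15.1327
d((-1, -3), (-17, -24)) = 26.4008
d((-1, -3), (14, -11)) = 17.0
d((-1, -3), (19, -9)) = 20.8806
d((-1, -3), (30, 26)) = 42.45
d((15, -20), (15, 20)) = 40.0
d((15, -20), (-3, 12)) = 36.7151
d((15, -20), (-17, -24)) = 32.249
d((15, -20), (14, -11)) = 9.0554
d((15, -20), (19, -9)) = 11.7047
d((15, -20), (30, 26)) = 48.3839
d((15, 20), (-3, 12)) = 19.6977
d((15, 20), (-17, -24)) = 54.4059
d((15, 20), (14, -11)) = 31.0161
d((15, 20), (19, -9)) = 29.2746
d((15, 20), (30, 26)) = 16.1555
d((-3, 12), (-17, -24)) = 38.6264
d((-3, 12), (14, -11)) = 28.6007
d((-3, 12), (19, -9)) = 30.4138
d((-3, 12), (30, 26)) = 35.8469
d((-17, -24), (14, -11)) = 33.6155
d((-17, -24), (19, -9)) = 39.0
d((-17, -24), (30, 26)) = 68.6222
d((14, -11), (19, -9)) = 5.3852 <-- minimum
d((14, -11), (30, 26)) = 40.3113
d((19, -9), (30, 26)) = 36.6879

Closest pair: (14, -11) and (19, -9) with distance 5.3852

The closest pair is (14, -11) and (19, -9) with Euclidean distance 5.3852. For 8 points, brute-force pairwise comparison is shown above. For large n, the divide-and-conquer algorithm (sort by x, recurse on halves, check the dividing strip) achieves O(n log n).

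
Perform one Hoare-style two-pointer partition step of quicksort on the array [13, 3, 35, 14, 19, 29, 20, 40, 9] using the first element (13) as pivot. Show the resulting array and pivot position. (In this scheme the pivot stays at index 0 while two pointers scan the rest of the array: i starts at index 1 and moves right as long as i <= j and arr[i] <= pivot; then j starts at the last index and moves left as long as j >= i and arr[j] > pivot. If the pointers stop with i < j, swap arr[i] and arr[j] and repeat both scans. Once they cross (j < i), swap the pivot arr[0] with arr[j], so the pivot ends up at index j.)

Hoare-style two-pointer partition with pivot = 13:

Initial array: [13, 3, 35, 14, 19, 29, 20, 40, 9]

Pointers start at i = 1, j = 8.
i stops at index 2 (arr[2]=35 > 13), j stops at index 8 (arr[8]=9 <= 13): swap arr[2] and arr[8], array becomes [13, 3, 9, 14, 19, 29, 20, 40, 35]
i ends at 3, j ends at 2: the pointers have crossed (j < i), so scanning stops.

Swap pivot arr[0] with arr[2] to place pivot at position 2: [9, 3, 13, 14, 19, 29, 20, 40, 35]
Pivot position: 2

After partitioning with pivot 13, the array becomes [9, 3, 13, 14, 19, 29, 20, 40, 35]. The pivot is placed at index 2. All elements to the left of the pivot are <= 13, and all elements to the right are > 13.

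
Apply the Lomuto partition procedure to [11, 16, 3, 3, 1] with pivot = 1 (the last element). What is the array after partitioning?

Lomuto partition with pivot = 1:

Initial array: [11, 16, 3, 3, 1]

arr[0]=11 > 1: no swap
arr[1]=16 > 1: no swap
arr[2]=3 > 1: no swap
arr[3]=3 > 1: no swap

Place pivot at position 0: [1, 16, 3, 3, 11]
Pivot position: 0

After partitioning with pivot 1, the array becomes [1, 16, 3, 3, 11]. The pivot is placed at index 0. All elements to the left of the pivot are <= 1, and all elements to the right are > 1.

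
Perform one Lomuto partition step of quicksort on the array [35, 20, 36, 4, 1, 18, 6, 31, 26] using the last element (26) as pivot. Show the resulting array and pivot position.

Lomuto partition with pivot = 26:

Initial array: [35, 20, 36, 4, 1, 18, 6, 31, 26]

arr[0]=35 > 26: no swap
arr[1]=20 <= 26: swap with position 0, array becomes [20, 35, 36, 4, 1, 18, 6, 31, 26]
arr[2]=36 > 26: no swap
arr[3]=4 <= 26: swap with position 1, array becomes [20, 4, 36, 35, 1, 18, 6, 31, 26]
arr[4]=1 <= 26: swap with position 2, array becomes [20, 4, 1, 35, 36, 18, 6, 31, 26]
arr[5]=18 <= 26: swap with position 3, array becomes [20, 4, 1, 18, 36, 35, 6, 31, 26]
arr[6]=6 <= 26: swap with position 4, array becomes [20, 4, 1, 18, 6, 35, 36, 31, 26]
arr[7]=31 > 26: no swap

Place pivot at position 5: [20, 4, 1, 18, 6, 26, 36, 31, 35]
Pivot position: 5

After partitioning with pivot 26, the array becomes [20, 4, 1, 18, 6, 26, 36, 31, 35]. The pivot is placed at index 5. All elements to the left of the pivot are <= 26, and all elements to the right are > 26.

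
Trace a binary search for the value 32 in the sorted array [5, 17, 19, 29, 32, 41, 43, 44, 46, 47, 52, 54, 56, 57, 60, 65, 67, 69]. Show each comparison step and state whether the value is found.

Binary search for 32 in [5, 17, 19, 29, 32, 41, 43, 44, 46, 47, 52, 54, 56, 57, 60, 65, 67, 69]:

lo=0, hi=17, mid=8, arr[mid]=46 -> 46 > 32, search left half
lo=0, hi=7, mid=3, arr[mid]=29 -> 29 < 32, search right half
lo=4, hi=7, mid=5, arr[mid]=41 -> 41 > 32, search left half
lo=4, hi=4, mid=4, arr[mid]=32 -> Found target at index 4!

Binary search finds 32 at index 4 after 4 comparisons. The search repeatedly halves the search space by comparing with the middle element.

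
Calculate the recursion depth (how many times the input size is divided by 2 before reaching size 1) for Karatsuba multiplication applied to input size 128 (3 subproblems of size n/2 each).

For divide and conquer with division factor 2:

Problem sizes at each level:
Level 0: 128
Level 1: 64
Level 2: 32
Level 3: 16
Level 4: 8
Level 5: 4
Level 6: 2
Level 7: 1

The root is level 0 and the size-1 base case is level 7 (the tree spans levels 0 through 7, i.e. 8 levels counting the root), so the depth is the number of divisions: log_2(128) = 7

The recursion tree depth is log_2(128) = 7. At each level, the problem size is divided by 2, so it takes 7 divisions to reduce to a base case of size 1. The algorithm makes 3 recursive calls at each level.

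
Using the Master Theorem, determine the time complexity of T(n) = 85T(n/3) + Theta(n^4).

Master Theorem for T(n) = 85T(n/3) + O(n^4):

a = 85, b = 3, c = 4
log_b(a) = log_3(85) = 4.0439

Case 1: c = 4 < log_3(85) = 4.0439
T(n) = O(n^(log_3 85))

For T(n) = 85T(n/3) + O(n^4): log_3(85) = 4.0439. This is Case 1 of the Master Theorem (c < log_b(a), work dominated by leaves), giving O(n^(log_3 85)).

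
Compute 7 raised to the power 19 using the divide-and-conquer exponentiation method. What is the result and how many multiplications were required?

Computing 7^19 by squaring (build up from 7^1; each line after the first costs one multiplication):

7^1 = 7
7^2 = (7^1)^2 = 7^2 = 49
7^4 = (7^2)^2 = 49^2 = 2401
7^8 = (7^4)^2 = 2401^2 = 5764801
7^9 = 7 * 7^8 = 7 * 5764801 = 40353607
7^18 = (7^9)^2 = 40353607^2 = 1628413597910449
7^19 = 7 * 7^18 = 7 * 1628413597910449 = 11398895185373143

Result: 11398895185373143
Multiplications needed: 6 (6 lines after 7^1)

7^19 = 11398895185373143. Using exponentiation by squaring, this requires 6 multiplications. The key idea: if the exponent is even, square the half-power; if odd, multiply by the base once.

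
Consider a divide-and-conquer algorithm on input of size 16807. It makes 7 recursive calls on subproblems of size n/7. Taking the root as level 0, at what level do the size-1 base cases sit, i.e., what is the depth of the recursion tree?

For divide and conquer with division factor 7:

Problem sizes at each level:
Level 0: 16807
Level 1: 2401
Level 2: 343
Level 3: 49
Level 4: 7
Level 5: 1

The root is level 0 and the size-1 base case is level 5 (the tree spans levels 0 through 5, i.e. 6 levels counting the root), so the depth is the number of divisions: log_7(16807) = 5

The recursion tree depth is log_7(16807) = 5. At each level, the problem size is divided by 7, so it takes 5 divisions to reduce to a base case of size 1. The algorithm makes 7 recursive calls at each level.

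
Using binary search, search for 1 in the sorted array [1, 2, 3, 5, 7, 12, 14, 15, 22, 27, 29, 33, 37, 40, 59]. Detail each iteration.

Binary search for 1 in [1, 2, 3, 5, 7, 12, 14, 15, 22, 27, 29, 33, 37, 40, 59]:

lo=0, hi=14, mid=7, arr[mid]=15 -> 15 > 1, search left half
lo=0, hi=6, mid=3, arr[mid]=5 -> 5 > 1, search left half
lo=0, hi=2, mid=1, arr[mid]=2 -> 2 > 1, search left half
lo=0, hi=0, mid=0, arr[mid]=1 -> Found target at index 0!

Binary search finds 1 at index 0 after 4 comparisons. The search repeatedly halves the search space by comparing with the middle element.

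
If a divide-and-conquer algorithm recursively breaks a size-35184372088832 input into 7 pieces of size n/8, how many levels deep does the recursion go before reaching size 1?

For divide and conquer with division factor 8:

Problem sizes at each level:
Level 0: 35184372088832
Level 1: 4398046511104
Level 2: 549755813888
Level 3: 68719476736
Level 4: 8589934592
Level 5: 1073741824
Level 6: 134217728
Level 7: 16777216
Level 8: 2097152
Level 9: 262144
Level 10: 32768
Level 11: 4096
Level 12: 512
Level 13: 64
Level 14: 8
Level 15: 1

The root is level 0 and the size-1 base case is level 15 (the tree spans levels 0 through 15, i.e. 16 levels counting the root), so the depth is the number of divisions: log_8(35184372088832) = 15

The recursion tree depth is log_8(35184372088832) = 15. At each level, the problem size is divided by 8, so it takes 15 divisions to reduce to a base case of size 1. The algorithm makes 7 recursive calls at each level.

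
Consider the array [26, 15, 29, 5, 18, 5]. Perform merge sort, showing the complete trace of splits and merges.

Merge sort trace:

Split: [26, 15, 29, 5, 18, 5] -> [26, 15, 29] and [5, 18, 5]
  Split: [26, 15, 29] -> [26] and [15, 29]
    Split: [15, 29] -> [15] and [29]
    Merge: [15] + [29] -> [15, 29]
  Merge: [26] + [15, 29] -> [15, 26, 29]
  Split: [5, 18, 5] -> [5] and [18, 5]
    Split: [18, 5] -> [18] and [5]
    Merge: [18] + [5] -> [5, 18]
  Merge: [5] + [5, 18] -> [5, 5, 18]
Merge: [15, 26, 29] + [5, 5, 18] -> [5, 5, 15, 18, 26, 29]

Final sorted array: [5, 5, 15, 18, 26, 29]

The merge sort proceeds by recursively splitting the array and merging sorted halves.
After all merges, the sorted array is [5, 5, 15, 18, 26, 29].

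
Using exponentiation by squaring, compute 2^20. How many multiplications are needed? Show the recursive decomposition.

Computing 2^20 by squaring (build up from 2^1; each line after the first costs one multiplication):

2^1 = 2
2^2 = (2^1)^2 = 2^2 = 4
2^4 = (2^2)^2 = 4^2 = 16
2^5 = 2 * 2^4 = 2 * 16 = 32
2^10 = (2^5)^2 = 32^2 = 1024
2^20 = (2^10)^2 = 1024^2 = 1048576

Result: 1048576
Multiplications needed: 5 (5 lines after 2^1)

2^20 = 1048576. Using exponentiation by squaring, this requires 5 multiplications. The key idea: if the exponent is even, square the half-power; if odd, multiply by the base once.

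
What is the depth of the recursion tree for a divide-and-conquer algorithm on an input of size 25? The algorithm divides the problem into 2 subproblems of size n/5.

For divide and conquer with division factor 5:

Problem sizes at each level:
Level 0: 25
Level 1: 5
Level 2: 1

The root is level 0 and the size-1 base case is level 2 (the tree spans levels 0 through 2, i.e. 3 levels counting the root), so the depth is the number of divisions: log_5(25) = 2

The recursion tree depth is log_5(25) = 2. At each level, the problem size is divided by 5, so it takes 2 divisions to reduce to a base case of size 1. The algorithm makes 2 recursive calls at each level.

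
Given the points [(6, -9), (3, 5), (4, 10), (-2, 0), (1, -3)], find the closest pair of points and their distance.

Computing all pairwise distances among 5 points:

d((6, -9), (3, 5)) = 14.3178
d((6, -9), (4, 10)) = 19.105
d((6, -9), (-2, 0)) = 12.0416
d((6, -9), (1, -3)) = 7.8102
d((3, 5), (4, 10)) = 5.099
d((3, 5), (-2, 0)) = 7.0711
d((3, 5), (1, -3)) = 8.2462
d((4, 10), (-2, 0)) = 11.6619
d((4, 10), (1, -3)) = 13.3417
d((-2, 0), (1, -3)) = 4.2426 <-- minimum

Closest pair: (-2, 0) and (1, -3) with distance 4.2426

The closest pair is (-2, 0) and (1, -3) with Euclidean distance 4.2426. For 5 points, brute-force pairwise comparison is shown above. For large n, the divide-and-conquer algorithm (sort by x, recurse on halves, check the dividing strip) achieves O(n log n).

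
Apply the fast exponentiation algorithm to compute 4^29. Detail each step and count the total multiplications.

Computing 4^29 by squaring (build up from 4^1; each line after the first costs one multiplication):

4^1 = 4
4^2 = (4^1)^2 = 4^2 = 16
4^3 = 4 * 4^2 = 4 * 16 = 64
4^6 = (4^3)^2 = 64^2 = 4096
4^7 = 4 * 4^6 = 4 * 4096 = 16384
4^14 = (4^7)^2 = 16384^2 = 268435456
4^28 = (4^14)^2 = 268435456^2 = 72057594037927936
4^29 = 4 * 4^28 = 4 * 72057594037927936 = 288230376151711744

Result: 288230376151711744
Multiplications needed: 7 (7 lines after 4^1)

4^29 = 288230376151711744. Using exponentiation by squaring, this requires 7 multiplications. The key idea: if the exponent is even, square the half-power; if odd, multiply by the base once.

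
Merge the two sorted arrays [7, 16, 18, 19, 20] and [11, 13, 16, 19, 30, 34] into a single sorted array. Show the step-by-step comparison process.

Merging process:

Compare 7 vs 11: take 7 from left. Merged: [7]
Compare 16 vs 11: take 11 from right. Merged: [7, 11]
Compare 16 vs 13: take 13 from right. Merged: [7, 11, 13]
Compare 16 vs 16: take 16 from left. Merged: [7, 11, 13, 16]
Compare 18 vs 16: take 16 from right. Merged: [7, 11, 13, 16, 16]
Compare 18 vs 19: take 18 from left. Merged: [7, 11, 13, 16, 16, 18]
Compare 19 vs 19: take 19 from left. Merged: [7, 11, 13, 16, 16, 18, 19]
Compare 20 vs 19: take 19 from right. Merged: [7, 11, 13, 16, 16, 18, 19, 19]
Compare 20 vs 30: take 20 from left. Merged: [7, 11, 13, 16, 16, 18, 19, 19, 20]
Append remaining from right: [30, 34]. Merged: [7, 11, 13, 16, 16, 18, 19, 19, 20, 30, 34]

Final merged array: [7, 11, 13, 16, 16, 18, 19, 19, 20, 30, 34]
Total comparisons: 9

The merged array is [7, 11, 13, 16, 16, 18, 19, 19, 20, 30, 34], requiring 9 comparisons. The merge step runs in O(n) time where n is the total number of elements.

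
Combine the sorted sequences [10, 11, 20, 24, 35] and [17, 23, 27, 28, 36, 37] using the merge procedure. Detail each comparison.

Merging process:

Compare 10 vs 17: take 10 from left. Merged: [10]
Compare 11 vs 17: take 11 from left. Merged: [10, 11]
Compare 20 vs 17: take 17 from right. Merged: [10, 11, 17]
Compare 20 vs 23: take 20 from left. Merged: [10, 11, 17, 20]
Compare 24 vs 23: take 23 from right. Merged: [10, 11, 17, 20, 23]
Compare 24 vs 27: take 24 from left. Merged: [10, 11, 17, 20, 23, 24]
Compare 35 vs 27: take 27 from right. Merged: [10, 11, 17, 20, 23, 24, 27]
Compare 35 vs 28: take 28 from right. Merged: [10, 11, 17, 20, 23, 24, 27, 28]
Compare 35 vs 36: take 35 from left. Merged: [10, 11, 17, 20, 23, 24, 27, 28, 35]
Append remaining from right: [36, 37]. Merged: [10, 11, 17, 20, 23, 24, 27, 28, 35, 36, 37]

Final merged array: [10, 11, 17, 20, 23, 24, 27, 28, 35, 36, 37]
Total comparisons: 9

The merged array is [10, 11, 17, 20, 23, 24, 27, 28, 35, 36, 37], requiring 9 comparisons. The merge step runs in O(n) time where n is the total number of elements.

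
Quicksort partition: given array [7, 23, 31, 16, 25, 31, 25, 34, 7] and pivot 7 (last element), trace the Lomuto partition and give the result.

Lomuto partition with pivot = 7:

Initial array: [7, 23, 31, 16, 25, 31, 25, 34, 7]

arr[0]=7 <= 7: swap with position 0, array becomes [7, 23, 31, 16, 25, 31, 25, 34, 7]
arr[1]=23 > 7: no swap
arr[2]=31 > 7: no swap
arr[3]=16 > 7: no swap
arr[4]=25 > 7: no swap
arr[5]=31 > 7: no swap
arr[6]=25 > 7: no swap
arr[7]=34 > 7: no swap

Place pivot at position 1: [7, 7, 31, 16, 25, 31, 25, 34, 23]
Pivot position: 1

After partitioning with pivot 7, the array becomes [7, 7, 31, 16, 25, 31, 25, 34, 23]. The pivot is placed at index 1. All elements to the left of the pivot are <= 7, and all elements to the right are > 7.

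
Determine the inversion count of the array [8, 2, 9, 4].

Finding inversions in [8, 2, 9, 4]:

(0, 1): arr[0]=8 > arr[1]=2
(0, 3): arr[0]=8 > arr[3]=4
(2, 3): arr[2]=9 > arr[3]=4

Total inversions: 3

The array has 3 inversion(s): (0,1), (0,3), (2,3). Each pair (i,j) satisfies i < j and arr[i] > arr[j].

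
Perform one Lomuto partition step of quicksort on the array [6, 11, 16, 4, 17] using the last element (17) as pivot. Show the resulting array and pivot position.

Lomuto partition with pivot = 17:

Initial array: [6, 11, 16, 4, 17]

arr[0]=6 <= 17: swap with position 0, array becomes [6, 11, 16, 4, 17]
arr[1]=11 <= 17: swap with position 1, array becomes [6, 11, 16, 4, 17]
arr[2]=16 <= 17: swap with position 2, array becomes [6, 11, 16, 4, 17]
arr[3]=4 <= 17: swap with position 3, array becomes [6, 11, 16, 4, 17]

Place pivot at position 4: [6, 11, 16, 4, 17]
Pivot position: 4

After partitioning with pivot 17, the array becomes [6, 11, 16, 4, 17]. The pivot is placed at index 4. All elements to the left of the pivot are <= 17, and all elements to the right are > 17.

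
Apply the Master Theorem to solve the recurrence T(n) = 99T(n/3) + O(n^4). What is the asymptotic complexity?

Master Theorem for T(n) = 99T(n/3) + O(n^4):

a = 99, b = 3, c = 4
log_b(a) = log_3(99) = 4.1827

Case 1: c = 4 < log_3(99) = 4.1827
T(n) = O(n^(log_3 99))

For T(n) = 99T(n/3) + O(n^4): log_3(99) = 4.1827. This is Case 1 of the Master Theorem (c < log_b(a), work dominated by leaves), giving O(n^(log_3 99)).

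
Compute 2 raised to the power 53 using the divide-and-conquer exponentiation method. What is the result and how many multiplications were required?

Computing 2^53 by squaring (build up from 2^1; each line after the first costs one multiplication):

2^1 = 2
2^2 = (2^1)^2 = 2^2 = 4
2^3 = 2 * 2^2 = 2 * 4 = 8
2^6 = (2^3)^2 = 8^2 = 64
2^12 = (2^6)^2 = 64^2 = 4096
2^13 = 2 * 2^12 = 2 * 4096 = 8192
2^26 = (2^13)^2 = 8192^2 = 67108864
2^52 = (2^26)^2 = 67108864^2 = 4503599627370496
2^53 = 2 * 2^52 = 2 * 4503599627370496 = 9007199254740992

Result: 9007199254740992
Multiplications needed: 8 (8 lines after 2^1)

2^53 = 9007199254740992. Using exponentiation by squaring, this requires 8 multiplications. The key idea: if the exponent is even, square the half-power; if odd, multiply by the base once.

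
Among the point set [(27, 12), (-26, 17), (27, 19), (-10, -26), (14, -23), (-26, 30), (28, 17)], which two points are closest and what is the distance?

Computing all pairwise distances among 7 points:

d((27, 12), (-26, 17)) = 53.2353
d((27, 12), (27, 19)) = 7.0
d((27, 12), (-10, -26)) = 53.0377
d((27, 12), (14, -23)) = 37.3363
d((27, 12), (-26, 30)) = 55.9732
d((27, 12), (28, 17)) = 5.099
d((-26, 17), (27, 19)) = 53.0377
d((-26, 17), (-10, -26)) = 45.8803
d((-26, 17), (14, -23)) = 56.5685
d((-26, 17), (-26, 30)) = 13.0
d((-26, 17), (28, 17)) = 54.0
d((27, 19), (-10, -26)) = 58.258
d((27, 19), (14, -23)) = 43.9659
d((27, 19), (-26, 30)) = 54.1295
d((27, 19), (28, 17)) = 2.2361 <-- minimum
d((-10, -26), (14, -23)) = 24.1868
d((-10, -26), (-26, 30)) = 58.2409
d((-10, -26), (28, 17)) = 57.3847
d((14, -23), (-26, 30)) = 66.4003
d((14, -23), (28, 17)) = 42.3792
d((-26, 30), (28, 17)) = 55.5428

Closest pair: (27, 19) and (28, 17) with distance 2.2361

The closest pair is (27, 19) and (28, 17) with Euclidean distance 2.2361. For 7 points, brute-force pairwise comparison is shown above. For large n, the divide-and-conquer algorithm (sort by x, recurse on halves, check the dividing strip) achieves O(n log n).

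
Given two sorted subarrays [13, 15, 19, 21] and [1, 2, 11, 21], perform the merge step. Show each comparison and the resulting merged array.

Merging process:

Compare 13 vs 1: take 1 from right. Merged: [1]
Compare 13 vs 2: take 2 from right. Merged: [1, 2]
Compare 13 vs 11: take 11 from right. Merged: [1, 2, 11]
Compare 13 vs 21: take 13 from left. Merged: [1, 2, 11, 13]
Compare 15 vs 21: take 15 from left. Merged: [1, 2, 11, 13, 15]
Compare 19 vs 21: take 19 from left. Merged: [1, 2, 11, 13, 15, 19]
Compare 21 vs 21: take 21 from left. Merged: [1, 2, 11, 13, 15, 19, 21]
Append remaining from right: [21]. Merged: [1, 2, 11, 13, 15, 19, 21, 21]

Final merged array: [1, 2, 11, 13, 15, 19, 21, 21]
Total comparisons: 7

The merged array is [1, 2, 11, 13, 15, 19, 21, 21], requiring 7 comparisons. The merge step runs in O(n) time where n is the total number of elements.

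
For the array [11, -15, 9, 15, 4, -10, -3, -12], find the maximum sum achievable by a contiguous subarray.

Using Kadane's algorithm on [11, -15, 9, 15, 4, -10, -3, -12]:

Scanning through the array:
Position 1 (value -15): max_ending_here = -4, max_so_far = 11
Position 2 (value 9): max_ending_here = 9, max_so_far = 11
Position 3 (value 15): max_ending_here = 24, max_so_far = 24
Position 4 (value 4): max_ending_here = 28, max_so_far = 28
Position 5 (value -10): max_ending_here = 18, max_so_far = 28
Position 6 (value -3): max_ending_here = 15, max_so_far = 28
Position 7 (value -12): max_ending_here = 3, max_so_far = 28

Maximum subarray: [9, 15, 4]
Maximum sum: 28

The maximum subarray is [9, 15, 4] with sum 28. This subarray runs from index 2 to index 4.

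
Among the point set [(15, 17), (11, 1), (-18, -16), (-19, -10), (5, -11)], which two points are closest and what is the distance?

Computing all pairwise distances among 5 points:

d((15, 17), (11, 1)) = 16.4924
d((15, 17), (-18, -16)) = 46.669
d((15, 17), (-19, -10)) = 43.4166
d((15, 17), (5, -11)) = 29.7321
d((11, 1), (-18, -16)) = 33.6155
d((11, 1), (-19, -10)) = 31.9531
d((11, 1), (5, -11)) = 13.4164
d((-18, -16), (-19, -10)) = 6.0828 <-- minimum
d((-18, -16), (5, -11)) = 23.5372
d((-19, -10), (5, -11)) = 24.0208

Closest pair: (-18, -16) and (-19, -10) with distance 6.0828

The closest pair is (-18, -16) and (-19, -10) with Euclidean distance 6.0828. For 5 points, brute-force pairwise comparison is shown above. For large n, the divide-and-conquer algorithm (sort by x, recurse on halves, check the dividing strip) achieves O(n log n).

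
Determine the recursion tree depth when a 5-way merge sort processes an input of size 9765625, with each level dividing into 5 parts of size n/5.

For divide and conquer with division factor 5:

Problem sizes at each level:
Level 0: 9765625
Level 1: 1953125
Level 2: 390625
Level 3: 78125
Level 4: 15625
Level 5: 3125
Level 6: 625
Level 7: 125
Level 8: 25
Level 9: 5
Level 10: 1

The root is level 0 and the size-1 base case is level 10 (the tree spans levels 0 through 10, i.e. 11 levels counting the root), so the depth is the number of divisions: log_5(9765625) = 10

The recursion tree depth is log_5(9765625) = 10. At each level, the problem size is divided by 5, so it takes 10 divisions to reduce to a base case of size 1. The algorithm makes 5 recursive calls at each level.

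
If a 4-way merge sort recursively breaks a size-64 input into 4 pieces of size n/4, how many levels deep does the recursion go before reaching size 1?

For divide and conquer with division factor 4:

Problem sizes at each level:
Level 0: 64
Level 1: 16
Level 2: 4
Level 3: 1

The root is level 0 and the size-1 base case is level 3 (the tree spans levels 0 through 3, i.e. 4 levels counting the root), so the depth is the number of divisions: log_4(64) = 3

The recursion tree depth is log_4(64) = 3. At each level, the problem size is divided by 4, so it takes 3 divisions to reduce to a base case of size 1. The algorithm makes 4 recursive calls at each level.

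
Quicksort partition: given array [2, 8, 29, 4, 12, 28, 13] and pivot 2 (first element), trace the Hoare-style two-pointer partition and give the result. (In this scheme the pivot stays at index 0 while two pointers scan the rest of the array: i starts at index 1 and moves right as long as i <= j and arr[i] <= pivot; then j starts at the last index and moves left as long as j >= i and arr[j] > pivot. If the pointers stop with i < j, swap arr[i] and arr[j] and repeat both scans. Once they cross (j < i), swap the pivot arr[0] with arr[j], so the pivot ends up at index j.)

Hoare-style two-pointer partition with pivot = 2:

Initial array: [2, 8, 29, 4, 12, 28, 13]

Pointers start at i = 1, j = 6.
i ends at 1, j ends at 0: the pointers have crossed (j < i), so scanning stops.

j = 0, so swapping arr[0] with arr[j] leaves the pivot at position 0: [2, 8, 29, 4, 12, 28, 13]
Pivot position: 0

After partitioning with pivot 2, the array becomes [2, 8, 29, 4, 12, 28, 13]. The pivot is placed at index 0. All elements to the left of the pivot are <= 2, and all elements to the right are > 2.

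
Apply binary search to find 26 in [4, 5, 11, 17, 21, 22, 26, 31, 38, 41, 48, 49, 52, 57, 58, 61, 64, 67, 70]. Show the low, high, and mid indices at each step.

Binary search for 26 in [4, 5, 11, 17, 21, 22, 26, 31, 38, 41, 48, 49, 52, 57, 58, 61, 64, 67, 70]:

lo=0, hi=18, mid=9, arr[mid]=41 -> 41 > 26, search left half
lo=0, hi=8, mid=4, arr[mid]=21 -> 21 < 26, search right half
lo=5, hi=8, mid=6, arr[mid]=26 -> Found target at index 6!

Binary search finds 26 at index 6 after 3 comparisons. The search repeatedly halves the search space by comparing with the middle element.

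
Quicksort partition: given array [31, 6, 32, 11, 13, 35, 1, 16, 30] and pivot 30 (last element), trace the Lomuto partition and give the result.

Lomuto partition with pivot = 30:

Initial array: [31, 6, 32, 11, 13, 35, 1, 16, 30]

arr[0]=31 > 30: no swap
arr[1]=6 <= 30: swap with position 0, array becomes [6, 31, 32, 11, 13, 35, 1, 16, 30]
arr[2]=32 > 30: no swap
arr[3]=11 <= 30: swap with position 1, array becomes [6, 11, 32, 31, 13, 35, 1, 16, 30]
arr[4]=13 <= 30: swap with position 2, array becomes [6, 11, 13, 31, 32, 35, 1, 16, 30]
arr[5]=35 > 30: no swap
arr[6]=1 <= 30: swap with position 3, array becomes [6, 11, 13, 1, 32, 35, 31, 16, 30]
arr[7]=16 <= 30: swap with position 4, array becomes [6, 11, 13, 1, 16, 35, 31, 32, 30]

Place pivot at position 5: [6, 11, 13, 1, 16, 30, 31, 32, 35]
Pivot position: 5

After partitioning with pivot 30, the array becomes [6, 11, 13, 1, 16, 30, 31, 32, 35]. The pivot is placed at index 5. All elements to the left of the pivot are <= 30, and all elements to the right are > 30.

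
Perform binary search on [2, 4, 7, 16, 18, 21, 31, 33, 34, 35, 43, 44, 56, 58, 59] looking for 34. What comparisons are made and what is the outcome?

Binary search for 34 in [2, 4, 7, 16, 18, 21, 31, 33, 34, 35, 43, 44, 56, 58, 59]:

lo=0, hi=14, mid=7, arr[mid]=33 -> 33 < 34, search right half
lo=8, hi=14, mid=11, arr[mid]=44 -> 44 > 34, search left half
lo=8, hi=10, mid=9, arr[mid]=35 -> 35 > 34, search left half
lo=8, hi=8, mid=8, arr[mid]=34 -> Found target at index 8!

Binary search finds 34 at index 8 after 4 comparisons. The search repeatedly halves the search space by comparing with the middle element.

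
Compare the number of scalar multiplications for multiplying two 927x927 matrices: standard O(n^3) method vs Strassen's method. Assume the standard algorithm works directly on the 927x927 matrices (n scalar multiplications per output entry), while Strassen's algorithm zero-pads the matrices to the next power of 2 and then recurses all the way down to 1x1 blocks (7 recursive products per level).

Matrix multiplication for 927x927 matrices:

Strassen's algorithm requires power-of-2 dimensions. Pad 927x927 to 1024x1024 (next power of 2).

Standard algorithm: 927^3 = 796597983 multiplications
Strassen's algorithm: 7^(log2(1024)) = 7^10 = 282475249 multiplications
Savings: 796597983 - 282475249 = 514122734 multiplications

Standard: 796597983 multiplications (927^3). Strassen: 282475249 multiplications (7^10, after padding to 1024x1024). Strassen reduces 8 recursive multiplications to 7 at each level.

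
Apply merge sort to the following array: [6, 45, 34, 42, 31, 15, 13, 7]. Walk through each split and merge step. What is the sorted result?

Merge sort trace:

Split: [6, 45, 34, 42, 31, 15, 13, 7] -> [6, 45, 34, 42] and [31, 15, 13, 7]
  Split: [6, 45, 34, 42] -> [6, 45] and [34, 42]
    Split: [6, 45] -> [6] and [45]
    Merge: [6] + [45] -> [6, 45]
    Split: [34, 42] -> [34] and [42]
    Merge: [34] + [42] -> [34, 42]
  Merge: [6, 45] + [34, 42] -> [6, 34, 42, 45]
  Split: [31, 15, 13, 7] -> [31, 15] and [13, 7]
    Split: [31, 15] -> [31] and [15]
    Merge: [31] + [15] -> [15, 31]
    Split: [13, 7] -> [13] and [7]
    Merge: [13] + [7] -> [7, 13]
  Merge: [15, 31] + [7, 13] -> [7, 13, 15, 31]
Merge: [6, 34, 42, 45] + [7, 13, 15, 31] -> [6, 7, 13, 15, 31, 34, 42, 45]

Final sorted array: [6, 7, 13, 15, 31, 34, 42, 45]

The merge sort proceeds by recursively splitting the array and merging sorted halves.
After all merges, the sorted array is [6, 7, 13, 15, 31, 34, 42, 45].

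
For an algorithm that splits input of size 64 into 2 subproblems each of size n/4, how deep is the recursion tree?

For divide and conquer with division factor 4:

Problem sizes at each level:
Level 0: 64
Level 1: 16
Level 2: 4
Level 3: 1

The root is level 0 and the size-1 base case is level 3 (the tree spans levels 0 through 3, i.e. 4 levels counting the root), so the depth is the number of divisions: log_4(64) = 3

The recursion tree depth is log_4(64) = 3. At each level, the problem size is divided by 4, so it takes 3 divisions to reduce to a base case of size 1. The algorithm makes 2 recursive calls at each level.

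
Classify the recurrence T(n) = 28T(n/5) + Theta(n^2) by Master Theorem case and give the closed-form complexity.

Master Theorem for T(n) = 28T(n/5) + O(n^2):

a = 28, b = 5, c = 2
log_b(a) = log_5(28) = 2.0704

Case 1: c = 2 < log_5(28) = 2.0704
T(n) = O(n^(log_5 28))

For T(n) = 28T(n/5) + O(n^2): log_5(28) = 2.0704. This is Case 1 of the Master Theorem (c < log_b(a), work dominated by leaves), giving O(n^(log_5 28)).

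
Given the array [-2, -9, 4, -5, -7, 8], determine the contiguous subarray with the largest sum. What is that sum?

Using Kadane's algorithm on [-2, -9, 4, -5, -7, 8]:

Scanning through the array:
Position 1 (value -9): max_ending_here = -9, max_so_far = -2
Position 2 (value 4): max_ending_here = 4, max_so_far = 4
Position 3 (value -5): max_ending_here = -1, max_so_far = 4
Position 4 (value -7): max_ending_here = -7, max_so_far = 4
Position 5 (value 8): max_ending_here = 8, max_so_far = 8

Maximum subarray: [8]
Maximum sum: 8

The maximum subarray is [8] with sum 8. This subarray runs from index 5 to index 5.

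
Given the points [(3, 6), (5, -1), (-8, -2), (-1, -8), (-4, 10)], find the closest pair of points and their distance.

Computing all pairwise distances among 5 points:

d((3, 6), (5, -1)) = 7.2801 <-- minimum
d((3, 6), (-8, -2)) = 13.6015
d((3, 6), (-1, -8)) = 14.5602
d((3, 6), (-4, 10)) = 8.0623
d((5, -1), (-8, -2)) = 13.0384
d((5, -1), (-1, -8)) = 9.2195
d((5, -1), (-4, 10)) = 14.2127
d((-8, -2), (-1, -8)) = 9.2195
d((-8, -2), (-4, 10)) = 12.6491
d((-1, -8), (-4, 10)) = 18.2483

Closest pair: (3, 6) and (5, -1) with distance 7.2801

The closest pair is (3, 6) and (5, -1) with Euclidean distance 7.2801. For 5 points, brute-force pairwise comparison is shown above. For large n, the divide-and-conquer algorithm (sort by x, recurse on halves, check the dividing strip) achieves O(n log n).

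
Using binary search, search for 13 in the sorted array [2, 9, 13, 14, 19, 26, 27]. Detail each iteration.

Binary search for 13 in [2, 9, 13, 14, 19, 26, 27]:

lo=0, hi=6, mid=3, arr[mid]=14 -> 14 > 13, search left half
lo=0, hi=2, mid=1, arr[mid]=9 -> 9 < 13, search right half
lo=2, hi=2, mid=2, arr[mid]=13 -> Found target at index 2!

Binary search finds 13 at index 2 after 3 comparisons. The search repeatedly halves the search space by comparing with the middle element.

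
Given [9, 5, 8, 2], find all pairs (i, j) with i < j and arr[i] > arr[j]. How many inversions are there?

Finding inversions in [9, 5, 8, 2]:

(0, 1): arr[0]=9 > arr[1]=5
(0, 2): arr[0]=9 > arr[2]=8
(0, 3): arr[0]=9 > arr[3]=2
(1, 3): arr[1]=5 > arr[3]=2
(2, 3): arr[2]=8 > arr[3]=2

Total inversions: 5

The array has 5 inversion(s): (0,1), (0,2), (0,3), (1,3), (2,3). Each pair (i,j) satisfies i < j and arr[i] > arr[j].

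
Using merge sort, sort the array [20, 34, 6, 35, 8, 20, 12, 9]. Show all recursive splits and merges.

Merge sort trace:

Split: [20, 34, 6, 35, 8, 20, 12, 9] -> [20, 34, 6, 35] and [8, 20, 12, 9]
  Split: [20, 34, 6, 35] -> [20, 34] and [6, 35]
    Split: [20, 34] -> [20] and [34]
    Merge: [20] + [34] -> [20, 34]
    Split: [6, 35] -> [6] and [35]
    Merge: [6] + [35] -> [6, 35]
  Merge: [20, 34] + [6, 35] -> [6, 20, 34, 35]
  Split: [8, 20, 12, 9] -> [8, 20] and [12, 9]
    Split: [8, 20] -> [8] and [20]
    Merge: [8] + [20] -> [8, 20]
    Split: [12, 9] -> [12] and [9]
    Merge: [12] + [9] -> [9, 12]
  Merge: [8, 20] + [9, 12] -> [8, 9, 12, 20]
Merge: [6, 20, 34, 35] + [8, 9, 12, 20] -> [6, 8, 9, 12, 20, 20, 34, 35]

Final sorted array: [6, 8, 9, 12, 20, 20, 34, 35]

The merge sort proceeds by recursively splitting the array and merging sorted halves.
After all merges, the sorted array is [6, 8, 9, 12, 20, 20, 34, 35].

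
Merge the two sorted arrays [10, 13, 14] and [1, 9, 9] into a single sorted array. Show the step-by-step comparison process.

Merging process:

Compare 10 vs 1: take 1 from right. Merged: [1]
Compare 10 vs 9: take 9 from right. Merged: [1, 9]
Compare 10 vs 9: take 9 from right. Merged: [1, 9, 9]
Append remaining from left: [10, 13, 14]. Merged: [1, 9, 9, 10, 13, 14]

Final merged array: [1, 9, 9, 10, 13, 14]
Total comparisons: 3

The merged array is [1, 9, 9, 10, 13, 14], requiring 3 comparisons. The merge step runs in O(n) time where n is the total number of elements.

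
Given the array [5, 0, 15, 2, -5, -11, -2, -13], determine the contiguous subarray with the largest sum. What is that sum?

Using Kadane's algorithm on [5, 0, 15, 2, -5, -11, -2, -13]:

Scanning through the array:
Position 1 (value 0): max_ending_here = 5, max_so_far = 5
Position 2 (value 15): max_ending_here = 20, max_so_far = 20
Position 3 (value 2): max_ending_here = 22, max_so_far = 22
Position 4 (value -5): max_ending_here = 17, max_so_far = 22
Position 5 (value -11): max_ending_here = 6, max_so_far = 22
Position 6 (value -2): max_ending_here = 4, max_so_far = 22
Position 7 (value -13): max_ending_here = -9, max_so_far = 22

Maximum subarray: [5, 0, 15, 2]
Maximum sum: 22

The maximum subarray is [5, 0, 15, 2] with sum 22. This subarray runs from index 0 to index 3.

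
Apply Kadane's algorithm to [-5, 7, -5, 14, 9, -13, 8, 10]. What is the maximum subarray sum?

Using Kadane's algorithm on [-5, 7, -5, 14, 9, -13, 8, 10]:

Scanning through the array:
Position 1 (value 7): max_ending_here = 7, max_so_far = 7
Position 2 (value -5): max_ending_here = 2, max_so_far = 7
Position 3 (value 14): max_ending_here = 16, max_so_far = 16
Position 4 (value 9): max_ending_here = 25, max_so_far = 25
Position 5 (value -13): max_ending_here = 12, max_so_far = 25
Position 6 (value 8): max_ending_here = 20, max_so_far = 25
Position 7 (value 10): max_ending_here = 30, max_so_far = 30

Maximum subarray: [7, -5, 14, 9, -13, 8, 10]
Maximum sum: 30

The maximum subarray is [7, -5, 14, 9, -13, 8, 10] with sum 30. This subarray runs from index 1 to index 7.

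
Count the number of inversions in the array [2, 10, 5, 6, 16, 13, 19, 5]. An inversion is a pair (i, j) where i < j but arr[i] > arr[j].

Finding inversions in [2, 10, 5, 6, 16, 13, 19, 5]:

(1, 2): arr[1]=10 > arr[2]=5
(1, 3): arr[1]=10 > arr[3]=6
(1, 7): arr[1]=10 > arr[7]=5
(3, 7): arr[3]=6 > arr[7]=5
(4, 5): arr[4]=16 > arr[5]=13
(4, 7): arr[4]=16 > arr[7]=5
(5, 7): arr[5]=13 > arr[7]=5
(6, 7): arr[6]=19 > arr[7]=5

Total inversions: 8

The array has 8 inversion(s): (1,2), (1,3), (1,7), (3,7), (4,5), (4,7), (5,7), (6,7). Each pair (i,j) satisfies i < j and arr[i] > arr[j].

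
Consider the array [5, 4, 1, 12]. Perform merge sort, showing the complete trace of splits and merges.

Merge sort trace:

Split: [5, 4, 1, 12] -> [5, 4] and [1, 12]
  Split: [5, 4] -> [5] and [4]
  Merge: [5] + [4] -> [4, 5]
  Split: [1, 12] -> [1] and [12]
  Merge: [1] + [12] -> [1, 12]
Merge: [4, 5] + [1, 12] -> [1, 4, 5, 12]

Final sorted array: [1, 4, 5, 12]

The merge sort proceeds by recursively splitting the array and merging sorted halves.
After all merges, the sorted array is [1, 4, 5, 12].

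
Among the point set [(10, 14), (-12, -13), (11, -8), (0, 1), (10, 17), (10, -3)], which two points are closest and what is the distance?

Computing all pairwise distances among 6 points:

d((10, 14), (-12, -13)) = 34.8281
d((10, 14), (11, -8)) = 22.0227
d((10, 14), (0, 1)) = 16.4012
d((10, 14), (10, 17)) = 3.0 <-- minimum
d((10, 14), (10, -3)) = 17.0
d((-12, -13), (11, -8)) = 23.5372
d((-12, -13), (0, 1)) = 18.4391
d((-12, -13), (10, 17)) = 37.2022
d((-12, -13), (10, -3)) = 24.1661
d((11, -8), (0, 1)) = 14.2127
d((11, -8), (10, 17)) = 25.02
d((11, -8), (10, -3)) = 5.099
d((0, 1), (10, 17)) = 18.868
d((0, 1), (10, -3)) = 10.7703
d((10, 17), (10, -3)) = 20.0

Closest pair: (10, 14) and (10, 17) with distance 3.0

The closest pair is (10, 14) and (10, 17) with Euclidean distance 3.0. For 6 points, brute-force pairwise comparison is shown above. For large n, the divide-and-conquer algorithm (sort by x, recurse on halves, check the dividing strip) achieves O(n log n).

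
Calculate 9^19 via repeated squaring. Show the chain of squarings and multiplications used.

Computing 9^19 by squaring (build up from 9^1; each line after the first costs one multiplication):

9^1 = 9
9^2 = (9^1)^2 = 9^2 = 81
9^4 = (9^2)^2 = 81^2 = 6561
9^8 = (9^4)^2 = 6561^2 = 43046721
9^9 = 9 * 9^8 = 9 * 43046721 = 387420489
9^18 = (9^9)^2 = 387420489^2 = 150094635296999121
9^19 = 9 * 9^18 = 9 * 150094635296999121 = 1350851717672992089

Result: 1350851717672992089
Multiplications needed: 6 (6 lines after 9^1)

9^19 = 1350851717672992089. Using exponentiation by squaring, this requires 6 multiplications. The key idea: if the exponent is even, square the half-power; if odd, multiply by the base once.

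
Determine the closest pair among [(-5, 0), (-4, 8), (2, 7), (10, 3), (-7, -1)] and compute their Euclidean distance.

Computing all pairwise distances among 5 points:

d((-5, 0), (-4, 8)) = 8.0623
d((-5, 0), (2, 7)) = 9.8995
d((-5, 0), (10, 3)) = 15.2971
d((-5, 0), (-7, -1)) = 2.2361 <-- minimum
d((-4, 8), (2, 7)) = 6.0828
d((-4, 8), (10, 3)) = 14.8661
d((-4, 8), (-7, -1)) = 9.4868
d((2, 7), (10, 3)) = 8.9443
d((2, 7), (-7, -1)) = 12.0416
d((10, 3), (-7, -1)) = 17.4642

Closest pair: (-5, 0) and (-7, -1) with distance 2.2361

The closest pair is (-5, 0) and (-7, -1) with Euclidean distance 2.2361. For 5 points, brute-force pairwise comparison is shown above. For large n, the divide-and-conquer algorithm (sort by x, recurse on halves, check the dividing strip) achieves O(n log n).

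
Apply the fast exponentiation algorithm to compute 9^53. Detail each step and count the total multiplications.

Computing 9^53 by squaring (build up from 9^1; each line after the first costs one multiplication):

9^1 = 9
9^2 = (9^1)^2 = 9^2 = 81
9^3 = 9 * 9^2 = 9 * 81 = 729
9^6 = (9^3)^2 = 729^2 = 531441
9^12 = (9^6)^2 = 531441^2 = 282429536481
9^13 = 9 * 9^12 = 9 * 282429536481 = 2541865828329
9^26 = (9^13)^2 = 2541865828329^2 = 6461081889226673298932241
9^52 = (9^26)^2 = 6461081889226673298932241^2 = 41745579179292917813953351511015323088870709282081
9^53 = 9 * 9^52 = 9 * 41745579179292917813953351511015323088870709282081 = 375710212613636260325580163599137907799836383538729

Result: 375710212613636260325580163599137907799836383538729
Multiplications needed: 8 (8 lines after 9^1)

9^53 = 375710212613636260325580163599137907799836383538729. Using exponentiation by squaring, this requires 8 multiplications. The key idea: if the exponent is even, square the half-power; if odd, multiply by the base once.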